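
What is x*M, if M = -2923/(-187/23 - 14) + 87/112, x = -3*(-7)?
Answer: 22721793/8144 ≈ 2790.0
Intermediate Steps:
x = 21
M = 7573931/57008 (M = -2923/(-187/23 - 14) + 87*(1/112) = -2923/(-11*17/23 - 14) + 87/112 = -2923/(-187/23 - 14) + 87/112 = -2923/(-509/23) + 87/112 = -2923*(-23/509) + 87/112 = 67229/509 + 87/112 = 7573931/57008 ≈ 132.86)
x*M = 21*(7573931/57008) = 22721793/8144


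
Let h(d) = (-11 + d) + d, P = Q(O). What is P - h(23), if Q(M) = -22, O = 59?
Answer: -57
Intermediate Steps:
P = -22
h(d) = -11 + 2*d
P - h(23) = -22 - (-11 + 2*23) = -22 - (-11 + 46) = -22 - 1*35 = -22 - 35 = -57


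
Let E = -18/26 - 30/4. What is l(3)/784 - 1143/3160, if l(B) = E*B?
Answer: -3164769/8051680 ≈ -0.39306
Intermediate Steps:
E = -213/26 (E = -18*1/26 - 30*¼ = -9/13 - 15/2 = -213/26 ≈ -8.1923)
l(B) = -213*B/26
l(3)/784 - 1143/3160 = -213/26*3/784 - 1143/3160 = -639/26*1/784 - 1143*1/3160 = -639/20384 - 1143/3160 = -3164769/8051680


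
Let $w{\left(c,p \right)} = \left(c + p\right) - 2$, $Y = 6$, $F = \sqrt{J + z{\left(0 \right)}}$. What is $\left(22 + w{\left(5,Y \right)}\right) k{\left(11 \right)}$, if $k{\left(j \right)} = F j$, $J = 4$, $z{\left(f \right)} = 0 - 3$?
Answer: $341$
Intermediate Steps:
$z{\left(f \right)} = -3$ ($z{\left(f \right)} = 0 - 3 = -3$)
$F = 1$ ($F = \sqrt{4 - 3} = \sqrt{1} = 1$)
$k{\left(j \right)} = j$ ($k{\left(j \right)} = 1 j = j$)
$w{\left(c,p \right)} = -2 + c + p$
$\left(22 + w{\left(5,Y \right)}\right) k{\left(11 \right)} = \left(22 + \left(-2 + 5 + 6\right)\right) 11 = \left(22 + 9\right) 11 = 31 \cdot 11 = 341$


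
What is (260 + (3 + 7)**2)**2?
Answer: 129600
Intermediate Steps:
(260 + (3 + 7)**2)**2 = (260 + 10**2)**2 = (260 + 100)**2 = 360**2 = 129600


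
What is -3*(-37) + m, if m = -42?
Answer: 69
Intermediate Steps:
-3*(-37) + m = -3*(-37) - 42 = 111 - 42 = 69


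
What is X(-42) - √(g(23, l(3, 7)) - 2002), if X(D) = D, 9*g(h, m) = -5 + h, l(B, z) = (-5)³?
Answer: -42 - 20*I*√5 ≈ -42.0 - 44.721*I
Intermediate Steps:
l(B, z) = -125
g(h, m) = -5/9 + h/9 (g(h, m) = (-5 + h)/9 = -5/9 + h/9)
X(-42) - √(g(23, l(3, 7)) - 2002) = -42 - √((-5/9 + (⅑)*23) - 2002) = -42 - √((-5/9 + 23/9) - 2002) = -42 - √(2 - 2002) = -42 - √(-2000) = -42 - 20*I*√5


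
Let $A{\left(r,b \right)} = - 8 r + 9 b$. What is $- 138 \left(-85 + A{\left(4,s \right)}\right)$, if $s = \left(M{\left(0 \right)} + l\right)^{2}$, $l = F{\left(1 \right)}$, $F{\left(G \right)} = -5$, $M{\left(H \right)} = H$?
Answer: $-14904$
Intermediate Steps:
$l = -5$
$s = 25$ ($s = \left(0 - 5\right)^{2} = \left(-5\right)^{2} = 25$)
$- 138 \left(-85 + A{\left(4,s \right)}\right) = - 138 \left(-85 + \left(\left(-8\right) 4 + 9 \cdot 25\right)\right) = - 138 \left(-85 + \left(-32 + 225\right)\right) = - 138 \left(-85 + 193\right) = \left(-138\right) 108 = -14904$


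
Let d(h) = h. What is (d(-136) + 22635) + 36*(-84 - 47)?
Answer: 17783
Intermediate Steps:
(d(-136) + 22635) + 36*(-84 - 47) = (-136 + 22635) + 36*(-84 - 47) = 22499 + 36*(-131) = 22499 - 4716 = 17783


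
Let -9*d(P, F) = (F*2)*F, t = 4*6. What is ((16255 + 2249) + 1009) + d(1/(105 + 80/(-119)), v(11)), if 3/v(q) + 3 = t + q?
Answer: 9990655/512 ≈ 19513.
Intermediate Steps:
t = 24
v(q) = 3/(21 + q) (v(q) = 3/(-3 + (24 + q)) = 3/(21 + q))
d(P, F) = -2*F**2/9 (d(P, F) = -F*2*F/9 = -2*F*F/9 = -2*F**2/9)
((16255 + 2249) + 1009) + d(1/(105 + 80/(-119)), v(11)) = ((16255 + 2249) + 1009) - 2*9/(21 + 11)**2/9 = (18504 + 1009) - 2*(3/32)**2/9 = 19513 - 2*(3*(1/32))**2/9 = 19513 - 2*(3/32)**2/9 = 19513 - 2/9*9/1024 = 19513 - 1/512 = 9990655/512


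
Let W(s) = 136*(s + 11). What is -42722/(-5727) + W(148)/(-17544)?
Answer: 1533515/246261 ≈ 6.2272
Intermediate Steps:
W(s) = 1496 + 136*s (W(s) = 136*(11 + s) = 1496 + 136*s)
-42722/(-5727) + W(148)/(-17544) = -42722/(-5727) + (1496 + 136*148)/(-17544) = -42722*(-1/5727) + (1496 + 20128)*(-1/17544) = 42722/5727 + 21624*(-1/17544) = 42722/5727 - 53/43 = 1533515/246261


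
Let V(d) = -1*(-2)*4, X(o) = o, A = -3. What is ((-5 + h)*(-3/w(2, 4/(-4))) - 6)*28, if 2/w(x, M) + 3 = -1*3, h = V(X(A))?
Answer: 588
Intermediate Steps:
V(d) = 8 (V(d) = 2*4 = 8)
h = 8
w(x, M) = -⅓ (w(x, M) = 2/(-3 - 1*3) = 2/(-3 - 3) = 2/(-6) = 2*(-⅙) = -⅓)
((-5 + h)*(-3/w(2, 4/(-4))) - 6)*28 = ((-5 + 8)*(-3/(-⅓)) - 6)*28 = (3*(-3*(-3)) - 6)*28 = (3*9 - 6)*28 = (27 - 6)*28 = 21*28 = 588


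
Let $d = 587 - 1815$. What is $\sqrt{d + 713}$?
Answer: $i \sqrt{515} \approx 22.694 i$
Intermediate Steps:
$d = -1228$ ($d = 587 - 1815 = -1228$)
$\sqrt{d + 713} = \sqrt{-1228 + 713} = \sqrt{-515} = i \sqrt{515}$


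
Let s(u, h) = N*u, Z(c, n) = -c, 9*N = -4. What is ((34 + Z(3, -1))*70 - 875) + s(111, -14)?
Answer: 3737/3 ≈ 1245.7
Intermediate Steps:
N = -4/9 (N = (⅑)*(-4) = -4/9 ≈ -0.44444)
s(u, h) = -4*u/9
((34 + Z(3, -1))*70 - 875) + s(111, -14) = ((34 - 1*3)*70 - 875) - 4/9*111 = ((34 - 3)*70 - 875) - 148/3 = (31*70 - 875) - 148/3 = (2170 - 875) - 148/3 = 1295 - 148/3 = 3737/3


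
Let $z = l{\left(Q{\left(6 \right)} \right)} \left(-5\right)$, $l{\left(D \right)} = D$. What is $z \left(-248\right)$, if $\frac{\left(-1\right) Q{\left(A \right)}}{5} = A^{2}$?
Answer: $-223200$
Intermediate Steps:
$Q{\left(A \right)} = - 5 A^{2}$
$z = 900$ ($z = - 5 \cdot 6^{2} \left(-5\right) = \left(-5\right) 36 \left(-5\right) = \left(-180\right) \left(-5\right) = 900$)
$z \left(-248\right) = 900 \left(-248\right) = -223200$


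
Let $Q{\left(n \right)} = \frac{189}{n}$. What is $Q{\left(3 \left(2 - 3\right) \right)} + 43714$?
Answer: $43651$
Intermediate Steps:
$Q{\left(3 \left(2 - 3\right) \right)} + 43714 = \frac{189}{3 \left(2 - 3\right)} + 43714 = \frac{189}{3 \left(-1\right)} + 43714 = \frac{189}{-3} + 43714 = 189 \left(- \frac{1}{3}\right) + 43714 = -63 + 43714 = 43651$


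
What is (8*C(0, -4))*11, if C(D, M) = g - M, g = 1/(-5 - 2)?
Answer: 2376/7 ≈ 339.43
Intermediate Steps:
g = -⅐ (g = 1/(-7) = -⅐ ≈ -0.14286)
C(D, M) = -⅐ - M
(8*C(0, -4))*11 = (8*(-⅐ - 1*(-4)))*11 = (8*(-⅐ + 4))*11 = (8*(27/7))*11 = (216/7)*11 = 2376/7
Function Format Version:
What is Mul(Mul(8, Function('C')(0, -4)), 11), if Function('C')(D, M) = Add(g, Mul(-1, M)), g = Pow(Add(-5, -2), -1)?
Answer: Rational(2376, 7) ≈ 339.43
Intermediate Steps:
g = Rational(-1, 7) (g = Pow(-7, -1) = Rational(-1, 7) ≈ -0.14286)
Function('C')(D, M) = Add(Rational(-1, 7), Mul(-1, M))
Mul(Mul(8, Function('C')(0, -4)), 11) = Mul(Mul(8, Add(Rational(-1, 7), Mul(-1, -4))), 11) = Mul(Mul(8, Add(Rational(-1, 7), 4)), 11) = Mul(Mul(8, Rational(27, 7)), 11) = Mul(Rational(216, 7), 11) = Rational(2376, 7)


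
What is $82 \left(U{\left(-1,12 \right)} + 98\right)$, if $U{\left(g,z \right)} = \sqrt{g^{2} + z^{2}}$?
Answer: $8036 + 82 \sqrt{145} \approx 9023.4$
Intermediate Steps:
$82 \left(U{\left(-1,12 \right)} + 98\right) = 82 \left(\sqrt{\left(-1\right)^{2} + 12^{2}} + 98\right) = 82 \left(\sqrt{1 + 144} + 98\right) = 82 \left(\sqrt{145} + 98\right) = 82 \left(98 + \sqrt{145}\right) = 8036 + 82 \sqrt{145}$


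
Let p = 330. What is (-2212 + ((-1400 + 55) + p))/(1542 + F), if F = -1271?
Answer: -3227/271 ≈ -11.908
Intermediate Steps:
(-2212 + ((-1400 + 55) + p))/(1542 + F) = (-2212 + ((-1400 + 55) + 330))/(1542 - 1271) = (-2212 + (-1345 + 330))/271 = (-2212 - 1015)*(1/271) = -3227*1/271 = -3227/271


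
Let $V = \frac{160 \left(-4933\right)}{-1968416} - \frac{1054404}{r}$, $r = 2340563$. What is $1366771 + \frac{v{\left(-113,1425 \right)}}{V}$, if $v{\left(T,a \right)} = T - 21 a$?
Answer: $\frac{14069207829247869}{7129566857} \approx 1.9734 \cdot 10^{6}$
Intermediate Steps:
$V = - \frac{7129566857}{143975051819}$ ($V = \frac{160 \left(-4933\right)}{-1968416} - \frac{1054404}{2340563} = \left(-789280\right) \left(- \frac{1}{1968416}\right) - \frac{1054404}{2340563} = \frac{24665}{61513} - \frac{1054404}{2340563} = - \frac{7129566857}{143975051819} \approx -0.049519$)
$1366771 + \frac{v{\left(-113,1425 \right)}}{V} = 1366771 + \frac{-113 - 29925}{- \frac{7129566857}{143975051819}} = 1366771 + \left(-113 - 29925\right) \left(- \frac{143975051819}{7129566857}\right) = 1366771 - - \frac{4324722606539122}{7129566857} = 1366771 + \frac{4324722606539122}{7129566857} = \frac{14069207829247869}{7129566857}$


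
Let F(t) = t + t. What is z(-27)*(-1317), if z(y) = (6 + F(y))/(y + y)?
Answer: -3512/3 ≈ -1170.7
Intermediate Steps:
F(t) = 2*t
z(y) = (6 + 2*y)/(2*y) (z(y) = (6 + 2*y)/(y + y) = (6 + 2*y)/((2*y)) = (6 + 2*y)*(1/(2*y)) = (6 + 2*y)/(2*y))
z(-27)*(-1317) = ((3 - 27)/(-27))*(-1317) = -1/27*(-24)*(-1317) = (8/9)*(-1317) = -3512/3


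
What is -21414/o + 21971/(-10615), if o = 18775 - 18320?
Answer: -47461283/965965 ≈ -49.134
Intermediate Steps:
o = 455
-21414/o + 21971/(-10615) = -21414/455 + 21971/(-10615) = -21414*1/455 + 21971*(-1/10615) = -21414/455 - 21971/10615 = -47461283/965965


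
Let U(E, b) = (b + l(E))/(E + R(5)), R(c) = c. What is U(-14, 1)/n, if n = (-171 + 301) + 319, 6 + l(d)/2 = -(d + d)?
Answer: -5/449 ≈ -0.011136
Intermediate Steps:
l(d) = -12 - 4*d (l(d) = -12 + 2*(-(d + d)) = -12 + 2*(-2*d) = -12 - 4*d)
U(E, b) = (-12 + b - 4*E)/(5 + E) (U(E, b) = (b + (-12 - 4*E))/(E + 5) = (-12 + b - 4*E)/(5 + E))
n = 449 (n = 130 + 319 = 449)
U(-14, 1)/n = ((-12 + 1 - 4*(-14))/(5 - 14))/449 = ((-12 + 1 + 56)/(-9))*(1/449) = -⅑*45*(1/449) = -5*1/449 = -5/449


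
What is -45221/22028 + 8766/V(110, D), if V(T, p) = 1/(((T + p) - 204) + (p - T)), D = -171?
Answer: -105431251829/22028 ≈ -4.7862e+6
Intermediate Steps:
V(T, p) = 1/(-204 + 2*p) (V(T, p) = 1/((-204 + T + p) + (p - T)) = 1/(-204 + 2*p))
-45221/22028 + 8766/V(110, D) = -45221/22028 + 8766/((1/(2*(-102 - 171)))) = -45221*1/22028 + 8766/(((1/2)/(-273))) = -45221/22028 + 8766/(((1/2)*(-1/273))) = -45221/22028 + 8766/(-1/546) = -45221/22028 + 8766*(-546) = -45221/22028 - 4786236 = -105431251829/22028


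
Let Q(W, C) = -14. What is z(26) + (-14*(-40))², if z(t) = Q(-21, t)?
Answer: 313586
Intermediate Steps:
z(t) = -14
z(26) + (-14*(-40))² = -14 + (-14*(-40))² = -14 + 560² = -14 + 313600 = 313586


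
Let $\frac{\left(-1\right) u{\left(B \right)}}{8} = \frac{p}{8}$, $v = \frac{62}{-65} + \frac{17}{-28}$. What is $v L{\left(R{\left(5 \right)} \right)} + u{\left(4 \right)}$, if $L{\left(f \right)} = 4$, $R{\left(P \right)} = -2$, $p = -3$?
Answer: $- \frac{1476}{455} \approx -3.244$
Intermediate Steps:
$v = - \frac{2841}{1820}$ ($v = 62 \left(- \frac{1}{65}\right) + 17 \left(- \frac{1}{28}\right) = - \frac{62}{65} - \frac{17}{28} = - \frac{2841}{1820} \approx -1.561$)
$u{\left(B \right)} = 3$ ($u{\left(B \right)} = - 8 \left(- \frac{3}{8}\right) = - 8 \left(\left(-3\right) \frac{1}{8}\right) = \left(-8\right) \left(- \frac{3}{8}\right) = 3$)
$v L{\left(R{\left(5 \right)} \right)} + u{\left(4 \right)} = \left(- \frac{2841}{1820}\right) 4 + 3 = - \frac{2841}{455} + 3 = - \frac{1476}{455}$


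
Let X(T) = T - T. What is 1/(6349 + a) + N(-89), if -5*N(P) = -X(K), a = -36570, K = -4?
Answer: -1/30221 ≈ -3.3090e-5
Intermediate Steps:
X(T) = 0
N(P) = 0 (N(P) = -(-1)*0/5 = -1/5*0 = 0)
1/(6349 + a) + N(-89) = 1/(6349 - 36570) + 0 = 1/(-30221) + 0 = -1/30221 + 0 = -1/30221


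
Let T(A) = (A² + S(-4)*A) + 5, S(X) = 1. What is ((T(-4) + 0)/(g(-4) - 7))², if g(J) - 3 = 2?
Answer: 289/4 ≈ 72.250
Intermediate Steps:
g(J) = 5 (g(J) = 3 + 2 = 5)
T(A) = 5 + A + A² (T(A) = (A² + 1*A) + 5 = (A² + A) + 5 = (A + A²) + 5 = 5 + A + A²)
((T(-4) + 0)/(g(-4) - 7))² = (((5 - 4 + (-4)²) + 0)/(5 - 7))² = (((5 - 4 + 16) + 0)/(-2))² = (-(17 + 0)/2)² = (-½*17)² = (-17/2)² = 289/4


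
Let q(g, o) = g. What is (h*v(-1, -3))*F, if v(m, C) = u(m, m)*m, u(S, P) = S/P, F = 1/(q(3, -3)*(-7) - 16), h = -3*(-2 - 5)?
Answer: 21/37 ≈ 0.56757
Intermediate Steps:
h = 21 (h = -3*(-7) = 21)
F = -1/37 (F = 1/(3*(-7) - 16) = 1/(-21 - 16) = 1/(-37) = -1/37 ≈ -0.027027)
v(m, C) = m (v(m, C) = (m/m)*m = 1*m = m)
(h*v(-1, -3))*F = (21*(-1))*(-1/37) = -21*(-1/37) = 21/37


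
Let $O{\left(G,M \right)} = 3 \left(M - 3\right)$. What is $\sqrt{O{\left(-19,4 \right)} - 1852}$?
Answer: $43 i \approx 43.0 i$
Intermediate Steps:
$O{\left(G,M \right)} = -9 + 3 M$ ($O{\left(G,M \right)} = 3 \left(-3 + M\right) = -9 + 3 M$)
$\sqrt{O{\left(-19,4 \right)} - 1852} = \sqrt{\left(-9 + 3 \cdot 4\right) - 1852} = \sqrt{\left(-9 + 12\right) - 1852} = \sqrt{3 - 1852} = \sqrt{-1849} = 43 i$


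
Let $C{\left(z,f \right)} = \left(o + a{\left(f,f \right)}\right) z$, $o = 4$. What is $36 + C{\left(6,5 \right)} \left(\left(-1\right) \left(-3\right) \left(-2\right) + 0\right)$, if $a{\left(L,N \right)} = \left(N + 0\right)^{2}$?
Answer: $-1008$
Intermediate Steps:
$a{\left(L,N \right)} = N^{2}$
$C{\left(z,f \right)} = z \left(4 + f^{2}\right)$ ($C{\left(z,f \right)} = \left(4 + f^{2}\right) z = z \left(4 + f^{2}\right)$)
$36 + C{\left(6,5 \right)} \left(\left(-1\right) \left(-3\right) \left(-2\right) + 0\right) = 36 + 6 \left(4 + 5^{2}\right) \left(\left(-1\right) \left(-3\right) \left(-2\right) + 0\right) = 36 + 6 \left(4 + 25\right) \left(3 \left(-2\right) + 0\right) = 36 + 6 \cdot 29 \left(-6 + 0\right) = 36 + 174 \left(-6\right) = 36 - 1044 = -1008$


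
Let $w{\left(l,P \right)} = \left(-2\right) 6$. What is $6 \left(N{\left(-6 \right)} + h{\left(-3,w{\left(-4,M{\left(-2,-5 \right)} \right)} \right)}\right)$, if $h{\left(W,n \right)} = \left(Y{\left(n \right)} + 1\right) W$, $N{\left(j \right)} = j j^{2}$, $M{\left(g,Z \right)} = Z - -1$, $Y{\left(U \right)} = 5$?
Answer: $-1404$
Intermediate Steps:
$M{\left(g,Z \right)} = 1 + Z$ ($M{\left(g,Z \right)} = Z + 1 = 1 + Z$)
$w{\left(l,P \right)} = -12$
$N{\left(j \right)} = j^{3}$
$h{\left(W,n \right)} = 6 W$ ($h{\left(W,n \right)} = \left(5 + 1\right) W = 6 W$)
$6 \left(N{\left(-6 \right)} + h{\left(-3,w{\left(-4,M{\left(-2,-5 \right)} \right)} \right)}\right) = 6 \left(\left(-6\right)^{3} + 6 \left(-3\right)\right) = 6 \left(-216 - 18\right) = 6 \left(-234\right) = -1404$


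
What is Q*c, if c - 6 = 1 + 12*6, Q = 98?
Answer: 7742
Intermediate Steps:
c = 79 (c = 6 + (1 + 12*6) = 6 + (1 + 72) = 6 + 73 = 79)
Q*c = 98*79 = 7742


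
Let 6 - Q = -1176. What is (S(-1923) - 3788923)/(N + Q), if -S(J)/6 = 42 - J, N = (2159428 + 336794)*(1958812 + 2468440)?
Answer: -3800713/11051403843126 ≈ -3.4391e-7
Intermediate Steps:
Q = 1182 (Q = 6 - 1*(-1176) = 6 + 1176 = 1182)
N = 11051403841944 (N = 2496222*4427252 = 11051403841944)
S(J) = -252 + 6*J (S(J) = -6*(42 - J) = -252 + 6*J)
(S(-1923) - 3788923)/(N + Q) = ((-252 + 6*(-1923)) - 3788923)/(11051403841944 + 1182) = ((-252 - 11538) - 3788923)/11051403843126 = (-11790 - 3788923)*(1/11051403843126) = -3800713*1/11051403843126 = -3800713/11051403843126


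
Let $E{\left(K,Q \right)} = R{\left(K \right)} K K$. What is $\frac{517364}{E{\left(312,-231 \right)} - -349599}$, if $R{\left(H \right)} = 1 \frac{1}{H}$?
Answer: $\frac{517364}{349911} \approx 1.4786$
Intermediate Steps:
$R{\left(H \right)} = \frac{1}{H}$
$E{\left(K,Q \right)} = K$ ($E{\left(K,Q \right)} = \frac{K}{K} K = 1 K = K$)
$\frac{517364}{E{\left(312,-231 \right)} - -349599} = \frac{517364}{312 - -349599} = \frac{517364}{312 + 349599} = \frac{517364}{349911}$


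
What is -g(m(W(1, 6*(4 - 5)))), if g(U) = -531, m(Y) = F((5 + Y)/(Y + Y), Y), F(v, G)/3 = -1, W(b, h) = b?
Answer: 531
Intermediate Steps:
F(v, G) = -3 (F(v, G) = 3*(-1) = -3)
m(Y) = -3
-g(m(W(1, 6*(4 - 5)))) = -1*(-531) = 531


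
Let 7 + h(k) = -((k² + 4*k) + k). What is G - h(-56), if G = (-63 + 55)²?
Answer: 2927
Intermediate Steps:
h(k) = -7 - k² - 5*k (h(k) = -7 - ((k² + 4*k) + k) = -7 - (k² + 5*k) = -7 + (-k² - 5*k) = -7 - k² - 5*k)
G = 64 (G = (-8)² = 64)
G - h(-56) = 64 - (-7 - 1*(-56)² - 5*(-56)) = 64 - (-7 - 1*3136 + 280) = 64 - (-7 - 3136 + 280) = 64 - 1*(-2863) = 64 + 2863 = 2927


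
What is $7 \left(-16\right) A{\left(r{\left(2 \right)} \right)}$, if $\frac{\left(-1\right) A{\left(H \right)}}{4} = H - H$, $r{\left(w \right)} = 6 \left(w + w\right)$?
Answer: $0$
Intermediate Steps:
$r{\left(w \right)} = 12 w$ ($r{\left(w \right)} = 6 \cdot 2 w = 12 w$)
$A{\left(H \right)} = 0$ ($A{\left(H \right)} = - 4 \left(H - H\right) = \left(-4\right) 0 = 0$)
$7 \left(-16\right) A{\left(r{\left(2 \right)} \right)} = 7 \left(-16\right) 0 = \left(-112\right) 0 = 0$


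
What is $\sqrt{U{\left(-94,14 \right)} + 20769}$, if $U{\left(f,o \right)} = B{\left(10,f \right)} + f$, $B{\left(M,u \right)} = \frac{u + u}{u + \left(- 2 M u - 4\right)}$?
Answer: $\frac{\sqrt{202634641}}{99} \approx 143.79$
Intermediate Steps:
$B{\left(M,u \right)} = \frac{2 u}{-4 + u - 2 M u}$ ($B{\left(M,u \right)} = \frac{2 u}{u - \left(4 + 2 M u\right)} = \frac{2 u}{-4 + u - 2 M u}$)
$U{\left(f,o \right)} = f - \frac{2 f}{4 + 19 f}$ ($U{\left(f,o \right)} = - \frac{2 f}{4 - f + 2 \cdot 10 f} + f = - \frac{2 f}{4 - f + 20 f} + f = - \frac{2 f}{4 + 19 f} + f = f - \frac{2 f}{4 + 19 f}$)
$\sqrt{U{\left(-94,14 \right)} + 20769} = \sqrt{- \frac{94 \left(2 + 19 \left(-94\right)\right)}{4 + 19 \left(-94\right)} + 20769} = \sqrt{- \frac{94 \left(2 - 1786\right)}{4 - 1786} + 20769} = \sqrt{\left(-94\right) \frac{1}{-1782} \left(-1784\right) + 20769} = \sqrt{\left(-94\right) \left(- \frac{1}{1782}\right) \left(-1784\right) + 20769} = \sqrt{- \frac{83848}{891} + 20769} = \sqrt{\frac{18421331}{891}} = \frac{\sqrt{202634641}}{99}$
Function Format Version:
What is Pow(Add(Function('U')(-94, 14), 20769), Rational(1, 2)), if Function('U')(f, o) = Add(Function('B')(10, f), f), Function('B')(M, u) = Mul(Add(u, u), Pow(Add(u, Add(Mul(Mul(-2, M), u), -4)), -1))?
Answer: Mul(Rational(1, 99), Pow(202634641, Rational(1, 2))) ≈ 143.79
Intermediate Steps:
Function('B')(M, u) = Mul(2, u, Pow(Add(-4, u, Mul(-2, M, u)), -1)) (Function('B')(M, u) = Mul(Mul(2, u), Pow(Add(u, Add(Mul(-2, M, u), -4)), -1)) = Mul(Mul(2, u), Pow(Add(u, Add(-4, Mul(-2, M, u))), -1)) = Mul(Mul(2, u), Pow(Add(-4, u, Mul(-2, M, u)), -1)) = Mul(2, u, Pow(Add(-4, u, Mul(-2, M, u)), -1)))
Function('U')(f, o) = Add(f, Mul(-2, f, Pow(Add(4, Mul(19, f)), -1))) (Function('U')(f, o) = Add(Mul(-2, f, Pow(Add(4, Mul(-1, f), Mul(2, 10, f)), -1)), f) = Add(Mul(-2, f, Pow(Add(4, Mul(-1, f), Mul(20, f)), -1)), f) = Add(Mul(-2, f, Pow(Add(4, Mul(19, f)), -1)), f) = Add(f, Mul(-2, f, Pow(Add(4, Mul(19, f)), -1))))
Pow(Add(Function('U')(-94, 14), 20769), Rational(1, 2)) = Pow(Add(Mul(-94, Pow(Add(4, Mul(19, -94)), -1), Add(2, Mul(19, -94))), 20769), Rational(1, 2)) = Pow(Add(Mul(-94, Pow(Add(4, -1786), -1), Add(2, -1786)), 20769), Rational(1, 2)) = Pow(Add(Mul(-94, Pow(-1782, -1), -1784), 20769), Rational(1, 2)) = Pow(Add(Mul(-94, Rational(-1, 1782), -1784), 20769), Rational(1, 2)) = Pow(Add(Rational(-83848, 891), 20769), Rational(1, 2)) = Pow(Rational(18421331, 891), Rational(1, 2)) = Mul(Rational(1, 99), Pow(202634641, Rational(1, 2)))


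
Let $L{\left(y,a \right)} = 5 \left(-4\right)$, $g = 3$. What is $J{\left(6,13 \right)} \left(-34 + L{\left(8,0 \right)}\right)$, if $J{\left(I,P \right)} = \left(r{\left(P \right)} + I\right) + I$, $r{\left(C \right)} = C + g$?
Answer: $-1512$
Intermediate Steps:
$r{\left(C \right)} = 3 + C$ ($r{\left(C \right)} = C + 3 = 3 + C$)
$L{\left(y,a \right)} = -20$
$J{\left(I,P \right)} = 3 + P + 2 I$ ($J{\left(I,P \right)} = \left(\left(3 + P\right) + I\right) + I = \left(3 + I + P\right) + I = 3 + P + 2 I$)
$J{\left(6,13 \right)} \left(-34 + L{\left(8,0 \right)}\right) = \left(3 + 13 + 2 \cdot 6\right) \left(-34 - 20\right) = \left(3 + 13 + 12\right) \left(-54\right) = 28 \left(-54\right) = -1512$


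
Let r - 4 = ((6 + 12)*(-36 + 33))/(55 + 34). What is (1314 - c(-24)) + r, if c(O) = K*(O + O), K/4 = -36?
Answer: -497920/89 ≈ -5594.6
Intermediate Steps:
K = -144 (K = 4*(-36) = -144)
c(O) = -288*O (c(O) = -144*(O + O) = -288*O)
r = 302/89 (r = 4 + ((6 + 12)*(-36 + 33))/(55 + 34) = 4 + (18*(-3))/89 = 4 - 54*1/89 = 4 - 54/89 = 302/89 ≈ 3.3933)
(1314 - c(-24)) + r = (1314 - (-288)*(-24)) + 302/89 = (1314 - 1*6912) + 302/89 = (1314 - 6912) + 302/89 = -5598 + 302/89 = -497920/89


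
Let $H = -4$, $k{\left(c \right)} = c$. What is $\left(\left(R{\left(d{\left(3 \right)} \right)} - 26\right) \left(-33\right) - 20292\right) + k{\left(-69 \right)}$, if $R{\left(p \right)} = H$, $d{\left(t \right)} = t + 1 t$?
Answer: $-19371$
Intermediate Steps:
$d{\left(t \right)} = 2 t$ ($d{\left(t \right)} = t + t = 2 t$)
$R{\left(p \right)} = -4$
$\left(\left(R{\left(d{\left(3 \right)} \right)} - 26\right) \left(-33\right) - 20292\right) + k{\left(-69 \right)} = \left(\left(-4 - 26\right) \left(-33\right) - 20292\right) - 69 = \left(\left(-30\right) \left(-33\right) - 20292\right) - 69 = \left(990 - 20292\right) - 69 = -19302 - 69 = -19371$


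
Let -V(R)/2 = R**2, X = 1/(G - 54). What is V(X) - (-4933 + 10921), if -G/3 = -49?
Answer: -51790214/8649 ≈ -5988.0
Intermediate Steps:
G = 147 (G = -3*(-49) = 147)
X = 1/93 (X = 1/(147 - 54) = 1/93 ≈ 0.010753)
V(R) = -2*R**2
V(X) - (-4933 + 10921) = -2*(1/93)**2 - (-4933 + 10921) = -2*1/8649 - 1*5988 = -2/8649 - 5988 = -51790214/8649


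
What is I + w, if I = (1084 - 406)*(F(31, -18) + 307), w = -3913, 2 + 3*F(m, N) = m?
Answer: 210787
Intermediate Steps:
F(m, N) = -⅔ + m/3
I = 214700 (I = (1084 - 406)*((-⅔ + (⅓)*31) + 307) = 678*((-⅔ + 31/3) + 307) = 678*(29/3 + 307) = 678*(950/3) = 214700)
I + w = 214700 - 3913 = 210787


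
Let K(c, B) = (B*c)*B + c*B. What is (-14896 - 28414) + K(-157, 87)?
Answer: -1245302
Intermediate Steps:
K(c, B) = B*c + c*B**2 (K(c, B) = c*B**2 + B*c = B*c + c*B**2)
(-14896 - 28414) + K(-157, 87) = (-14896 - 28414) + 87*(-157)*(1 + 87) = -43310 + 87*(-157)*88 = -43310 - 1201992 = -1245302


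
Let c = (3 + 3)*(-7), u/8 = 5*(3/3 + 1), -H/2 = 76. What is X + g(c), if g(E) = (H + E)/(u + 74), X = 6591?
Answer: 507410/77 ≈ 6589.7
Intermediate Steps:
H = -152 (H = -2*76 = -152)
u = 80 (u = 8*(5*(3/3 + 1)) = 8*(5*(3*(1/3) + 1)) = 8*(5*(1 + 1)) = 8*(5*2) = 8*10 = 80)
c = -42 (c = 6*(-7) = -42)
g(E) = -76/77 + E/154 (g(E) = (-152 + E)/(80 + 74) = (-152 + E)/154 = (-152 + E)*(1/154) = -76/77 + E/154)
X + g(c) = 6591 + (-76/77 + (1/154)*(-42)) = 6591 + (-76/77 - 3/11) = 6591 - 97/77 = 507410/77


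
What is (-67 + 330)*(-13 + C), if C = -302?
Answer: -82845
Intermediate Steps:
(-67 + 330)*(-13 + C) = (-67 + 330)*(-13 - 302) = 263*(-315) = -82845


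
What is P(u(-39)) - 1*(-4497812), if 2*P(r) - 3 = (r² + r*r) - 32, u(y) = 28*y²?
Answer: 3636471083/2 ≈ 1.8182e+9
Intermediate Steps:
P(r) = -29/2 + r² (P(r) = 3/2 + ((r² + r*r) - 32)/2 = 3/2 + ((r² + r²) - 32)/2 = 3/2 + (2*r² - 32)/2 = 3/2 + (-32 + 2*r²)/2 = 3/2 + (-16 + r²) = -29/2 + r²)
P(u(-39)) - 1*(-4497812) = (-29/2 + (28*(-39)²)²) - 1*(-4497812) = (-29/2 + (28*1521)²) + 4497812 = (-29/2 + 42588²) + 4497812 = (-29/2 + 1813737744) + 4497812 = 3627475459/2 + 4497812 = 3636471083/2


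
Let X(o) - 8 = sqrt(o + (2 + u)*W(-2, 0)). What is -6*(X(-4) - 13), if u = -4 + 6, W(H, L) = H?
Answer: 30 - 12*I*sqrt(3) ≈ 30.0 - 20.785*I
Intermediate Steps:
u = 2
X(o) = 8 + sqrt(-8 + o) (X(o) = 8 + sqrt(o + (2 + 2)*(-2)) = 8 + sqrt(o + 4*(-2)) = 8 + sqrt(o - 8) = 8 + sqrt(-8 + o))
-6*(X(-4) - 13) = -6*((8 + sqrt(-8 - 4)) - 13) = -6*((8 + sqrt(-12)) - 13) = -6*((8 + 2*I*sqrt(3)) - 13) = -6*(-5 + 2*I*sqrt(3)) = 30 - 12*I*sqrt(3)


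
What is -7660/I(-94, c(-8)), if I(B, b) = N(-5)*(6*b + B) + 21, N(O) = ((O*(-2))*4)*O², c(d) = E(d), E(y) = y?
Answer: 7660/141979 ≈ 0.053952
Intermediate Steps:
c(d) = d
N(O) = -8*O³ (N(O) = (-2*O*4)*O² = (-8*O)*O² = -8*O³)
I(B, b) = 21 + 1000*B + 6000*b (I(B, b) = (-8*(-5)³)*(6*b + B) + 21 = (-8*(-125))*(B + 6*b) + 21 = 1000*(B + 6*b) + 21 = (1000*B + 6000*b) + 21 = 21 + 1000*B + 6000*b)
-7660/I(-94, c(-8)) = -7660/(21 + 1000*(-94) + 6000*(-8)) = -7660/(21 - 94000 - 48000) = -7660/(-141979) = -7660*(-1/141979) = 7660/141979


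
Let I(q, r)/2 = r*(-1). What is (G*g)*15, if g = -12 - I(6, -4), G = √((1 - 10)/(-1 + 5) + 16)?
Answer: -150*√55 ≈ -1112.4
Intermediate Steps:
I(q, r) = -2*r (I(q, r) = 2*(r*(-1)) = 2*(-r) = -2*r)
G = √55/2 (G = √(-9/4 + 16) = √(55/4) = √55/2 ≈ 3.7081)
g = -20 (g = -12 - (-2)*(-4) = -12 - 1*8 = -12 - 8 = -20)
(G*g)*15 = ((√55/2)*(-20))*15 = -10*√55*15 = -150*√55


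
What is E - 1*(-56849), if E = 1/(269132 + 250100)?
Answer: 29517819969/519232 ≈ 56849.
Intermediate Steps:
E = 1/519232 ≈ 1.9259e-6
E - 1*(-56849) = 1/519232 - 1*(-56849) = 1/519232 + 56849 = 29517819969/519232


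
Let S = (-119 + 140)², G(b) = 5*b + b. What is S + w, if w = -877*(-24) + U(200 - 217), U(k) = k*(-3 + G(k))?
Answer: 23274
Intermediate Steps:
G(b) = 6*b
U(k) = k*(-3 + 6*k)
S = 441 (S = 21² = 441)
w = 22833 (w = -877*(-24) + 3*(200 - 217)*(-1 + 2*(200 - 217)) = 21048 + 3*(-17)*(-1 + 2*(-17)) = 21048 + 3*(-17)*(-1 - 34) = 21048 + 3*(-17)*(-35) = 21048 + 1785 = 22833)
S + w = 441 + 22833 = 23274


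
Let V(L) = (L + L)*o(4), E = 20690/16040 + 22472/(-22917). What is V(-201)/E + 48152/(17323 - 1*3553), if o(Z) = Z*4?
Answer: -65102708991028/3131348949 ≈ -20791.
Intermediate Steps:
o(Z) = 4*Z
E = 11370185/36758868 (E = 20690*(1/16040) + 22472*(-1/22917) = 2069/1604 - 22472/22917 = 11370185/36758868 ≈ 0.30932)
V(L) = 32*L (V(L) = (L + L)*(4*4) = (2*L)*16 = 32*L)
V(-201)/E + 48152/(17323 - 1*3553) = (32*(-201))/(11370185/36758868) + 48152/(17323 - 1*3553) = -6432*36758868/11370185 + 48152/(17323 - 3553) = -236433038976/11370185 + 48152/13770 = -236433038976/11370185 + 48152*(1/13770) = -236433038976/11370185 + 24076/6885 = -65102708991028/3131348949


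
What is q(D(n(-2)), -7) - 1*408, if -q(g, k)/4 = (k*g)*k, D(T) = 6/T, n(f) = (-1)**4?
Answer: -1584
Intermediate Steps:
n(f) = 1
q(g, k) = -4*g*k**2 (q(g, k) = -4*k*g*k = -4*g*k*k = -4*g*k**2)
q(D(n(-2)), -7) - 1*408 = -4*6/1*(-7)**2 - 1*408 = -4*6*1*49 - 408 = -4*6*49 - 408 = -1176 - 408 = -1584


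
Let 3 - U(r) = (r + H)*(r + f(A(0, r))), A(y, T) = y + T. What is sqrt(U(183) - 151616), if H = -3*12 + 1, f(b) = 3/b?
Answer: 3*I*sqrt(73882285)/61 ≈ 422.73*I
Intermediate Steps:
A(y, T) = T + y
H = -35 (H = -36 + 1 = -35)
U(r) = 3 - (-35 + r)*(r + 3/r) (U(r) = 3 - (r - 35)*(r + 3/(r + 0)) = 3 - (-35 + r)*(r + 3/r))
sqrt(U(183) - 151616) = sqrt((105 + 183**2*(35 - 1*183))/183 - 151616) = sqrt((105 + 33489*(35 - 183))/183 - 151616) = sqrt((105 + 33489*(-148))/183 - 151616) = sqrt((105 - 4956372)/183 - 151616) = sqrt((1/183)*(-4956267) - 151616) = sqrt(-1652089/61 - 151616) = sqrt(-10900665/61) = 3*I*sqrt(73882285)/61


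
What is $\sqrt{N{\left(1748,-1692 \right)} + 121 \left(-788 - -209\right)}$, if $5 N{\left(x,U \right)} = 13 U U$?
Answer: $\frac{\sqrt{184334685}}{5} \approx 2715.4$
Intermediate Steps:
$N{\left(x,U \right)} = \frac{13 U^{2}}{5}$ ($N{\left(x,U \right)} = \frac{13 U U}{5} = \frac{13 U^{2}}{5}$)
$\sqrt{N{\left(1748,-1692 \right)} + 121 \left(-788 - -209\right)} = \sqrt{\frac{13 \left(-1692\right)^{2}}{5} + 121 \left(-788 - -209\right)} = \sqrt{\frac{13}{5} \cdot 2862864 + 121 \left(-788 + 209\right)} = \sqrt{\frac{37217232}{5} + 121 \left(-579\right)} = \sqrt{\frac{37217232}{5} - 70059} = \sqrt{\frac{36866937}{5}} = \frac{\sqrt{184334685}}{5}$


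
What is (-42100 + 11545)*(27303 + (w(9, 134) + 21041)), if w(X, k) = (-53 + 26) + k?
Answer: -1480420305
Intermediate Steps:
w(X, k) = -27 + k
(-42100 + 11545)*(27303 + (w(9, 134) + 21041)) = (-42100 + 11545)*(27303 + ((-27 + 134) + 21041)) = -30555*(27303 + (107 + 21041)) = -30555*(27303 + 21148) = -30555*48451 = -1480420305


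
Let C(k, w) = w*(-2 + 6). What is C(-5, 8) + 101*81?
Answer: 8213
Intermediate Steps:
C(k, w) = 4*w (C(k, w) = w*4 = 4*w)
C(-5, 8) + 101*81 = 4*8 + 101*81 = 32 + 8181 = 8213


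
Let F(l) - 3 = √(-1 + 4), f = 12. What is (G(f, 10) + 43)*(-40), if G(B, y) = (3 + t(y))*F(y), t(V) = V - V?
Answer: -2080 - 120*√3 ≈ -2287.8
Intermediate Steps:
F(l) = 3 + √3 (F(l) = 3 + √(-1 + 4) = 3 + √3)
t(V) = 0
G(B, y) = 9 + 3*√3 (G(B, y) = (3 + 0)*(3 + √3) = 3*(3 + √3) = 9 + 3*√3)
(G(f, 10) + 43)*(-40) = ((9 + 3*√3) + 43)*(-40) = (52 + 3*√3)*(-40) = -2080 - 120*√3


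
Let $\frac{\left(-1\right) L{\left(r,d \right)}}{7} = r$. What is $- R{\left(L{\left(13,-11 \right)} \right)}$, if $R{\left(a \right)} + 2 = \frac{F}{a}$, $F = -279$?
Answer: $- \frac{97}{91} \approx -1.0659$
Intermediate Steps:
$L{\left(r,d \right)} = - 7 r$
$R{\left(a \right)} = -2 - \frac{279}{a}$
$- R{\left(L{\left(13,-11 \right)} \right)} = - (-2 - \frac{279}{\left(-7\right) 13}) = - (-2 - \frac{279}{-91}) = - (-2 - - \frac{279}{91}) = - (-2 + \frac{279}{91}) = \left(-1\right) \frac{97}{91} = - \frac{97}{91}$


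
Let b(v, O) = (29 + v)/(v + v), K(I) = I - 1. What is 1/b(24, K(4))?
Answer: 48/53 ≈ 0.90566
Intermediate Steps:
K(I) = -1 + I
b(v, O) = (29 + v)/(2*v) (b(v, O) = (29 + v)/((2*v)) = (29 + v)*(1/(2*v)) = (29 + v)/(2*v))
1/b(24, K(4)) = 1/((½)*(29 + 24)/24) = 1/((½)*(1/24)*53) = 1/(53/48) = 48/53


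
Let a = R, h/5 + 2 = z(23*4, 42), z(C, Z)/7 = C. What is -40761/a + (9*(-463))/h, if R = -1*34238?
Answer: -985578/9158665 ≈ -0.10761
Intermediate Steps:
z(C, Z) = 7*C
h = 3210 (h = -10 + 5*(7*(23*4)) = -10 + 5*(7*92) = -10 + 5*644 = -10 + 3220 = 3210)
R = -34238
a = -34238
-40761/a + (9*(-463))/h = -40761/(-34238) + (9*(-463))/3210 = -40761*(-1/34238) - 4167*1/3210 = 40761/34238 - 1389/1070 = -985578/9158665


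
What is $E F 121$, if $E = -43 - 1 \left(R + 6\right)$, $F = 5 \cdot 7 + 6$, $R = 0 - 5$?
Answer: $-218284$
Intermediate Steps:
$R = -5$
$F = 41$ ($F = 35 + 6 = 41$)
$E = -44$ ($E = -43 - 1 \left(-5 + 6\right) = -43 - 1 \cdot 1 = -43 - 1 = -44$)
$E F 121 = \left(-44\right) 41 \cdot 121 = \left(-1804\right) 121 = -218284$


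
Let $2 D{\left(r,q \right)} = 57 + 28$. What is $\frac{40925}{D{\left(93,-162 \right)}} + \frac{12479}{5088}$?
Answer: $\frac{83502703}{86496} \approx 965.39$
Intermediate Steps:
$D{\left(r,q \right)} = \frac{85}{2}$ ($D{\left(r,q \right)} = \frac{57 + 28}{2} = \frac{1}{2} \cdot 85 = \frac{85}{2}$)
$\frac{40925}{D{\left(93,-162 \right)}} + \frac{12479}{5088} = \frac{40925}{\frac{85}{2}} + \frac{12479}{5088} = 40925 \cdot \frac{2}{85} + 12479 \cdot \frac{1}{5088} = \frac{16370}{17} + \frac{12479}{5088} = \frac{83502703}{86496}$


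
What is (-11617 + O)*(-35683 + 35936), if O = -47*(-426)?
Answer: 2126465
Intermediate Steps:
O = 20022
(-11617 + O)*(-35683 + 35936) = (-11617 + 20022)*(-35683 + 35936) = 8405*253 = 2126465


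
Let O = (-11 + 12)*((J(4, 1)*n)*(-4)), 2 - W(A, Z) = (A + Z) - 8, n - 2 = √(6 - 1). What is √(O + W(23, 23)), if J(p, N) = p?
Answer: 2*√(-17 - 4*√5) ≈ 10.187*I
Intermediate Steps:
n = 2 + √5 (n = 2 + √(6 - 1) = 2 + √5 ≈ 4.2361)
W(A, Z) = 10 - A - Z (W(A, Z) = 2 - ((A + Z) - 8) = 2 - (-8 + A + Z) = 2 + (8 - A - Z) = 10 - A - Z)
O = -32 - 16*√5 (O = (-11 + 12)*((4*(2 + √5))*(-4)) = 1*((8 + 4*√5)*(-4)) = 1*(-32 - 16*√5) = -32 - 16*√5 ≈ -67.777)
√(O + W(23, 23)) = √((-32 - 16*√5) + (10 - 1*23 - 1*23)) = √((-32 - 16*√5) + (10 - 23 - 23)) = √((-32 - 16*√5) - 36) = √(-68 - 16*√5)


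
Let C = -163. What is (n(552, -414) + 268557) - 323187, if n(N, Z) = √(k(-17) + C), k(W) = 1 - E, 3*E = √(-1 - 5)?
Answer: -54630 + √(-1458 - 3*I*√6)/3 ≈ -54630.0 - 12.728*I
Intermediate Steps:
E = I*√6/3 (E = √(-1 - 5)/3 = √(-6)/3 = (I*√6)/3 = I*√6/3 ≈ 0.8165*I)
k(W) = 1 - I*√6/3
n(N, Z) = √(-162 - I*√6/3) (n(N, Z) = √((1 - I*√6/3) - 163) = √(-162 - I*√6/3))
(n(552, -414) + 268557) - 323187 = (√(-1458 - 3*I*√6)/3 + 268557) - 323187 = (268557 + √(-1458 - 3*I*√6)/3) - 323187 = -54630 + √(-1458 - 3*I*√6)/3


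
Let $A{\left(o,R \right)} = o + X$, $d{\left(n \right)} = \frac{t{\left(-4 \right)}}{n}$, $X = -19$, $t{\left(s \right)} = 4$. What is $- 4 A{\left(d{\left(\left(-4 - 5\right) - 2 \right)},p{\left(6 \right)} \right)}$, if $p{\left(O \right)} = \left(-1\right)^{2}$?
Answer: $\frac{852}{11} \approx 77.455$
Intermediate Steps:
$p{\left(O \right)} = 1$
$d{\left(n \right)} = \frac{4}{n}$
$A{\left(o,R \right)} = -19 + o$ ($A{\left(o,R \right)} = o - 19 = -19 + o$)
$- 4 A{\left(d{\left(\left(-4 - 5\right) - 2 \right)},p{\left(6 \right)} \right)} = - 4 \left(-19 + \frac{4}{\left(-4 - 5\right) - 2}\right) = - 4 \left(-19 + \frac{4}{-9 - 2}\right) = - 4 \left(-19 + \frac{4}{-11}\right) = - 4 \left(-19 + 4 \left(- \frac{1}{11}\right)\right) = - 4 \left(-19 - \frac{4}{11}\right) = \left(-4\right) \left(- \frac{213}{11}\right) = \frac{852}{11}$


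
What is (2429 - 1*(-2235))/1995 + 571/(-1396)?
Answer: 5371799/2785020 ≈ 1.9288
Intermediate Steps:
(2429 - 1*(-2235))/1995 + 571/(-1396) = (2429 + 2235)*(1/1995) + 571*(-1/1396) = 4664*(1/1995) - 571/1396 = 4664/1995 - 571/1396 = 5371799/2785020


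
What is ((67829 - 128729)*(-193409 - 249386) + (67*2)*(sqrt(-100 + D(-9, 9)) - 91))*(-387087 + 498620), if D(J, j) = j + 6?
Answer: 3007621553328098 + 14945422*I*sqrt(85) ≈ 3.0076e+15 + 1.3779e+8*I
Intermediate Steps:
D(J, j) = 6 + j
((67829 - 128729)*(-193409 - 249386) + (67*2)*(sqrt(-100 + D(-9, 9)) - 91))*(-387087 + 498620) = ((67829 - 128729)*(-193409 - 249386) + (67*2)*(sqrt(-100 + (6 + 9)) - 91))*(-387087 + 498620) = (-60900*(-442795) + 134*(sqrt(-100 + 15) - 91))*111533 = (26966215500 + 134*(sqrt(-85) - 91))*111533 = (26966215500 + 134*(I*sqrt(85) - 91))*111533 = (26966215500 + 134*(-91 + I*sqrt(85)))*111533 = (26966215500 + (-12194 + 134*I*sqrt(85)))*111533 = (26966203306 + 134*I*sqrt(85))*111533 = 3007621553328098 + 14945422*I*sqrt(85)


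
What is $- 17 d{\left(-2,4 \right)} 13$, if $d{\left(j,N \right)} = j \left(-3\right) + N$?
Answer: $-2210$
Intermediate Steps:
$d{\left(j,N \right)} = N - 3 j$ ($d{\left(j,N \right)} = - 3 j + N = N - 3 j$)
$- 17 d{\left(-2,4 \right)} 13 = - 17 \left(4 - -6\right) 13 = - 17 \left(4 + 6\right) 13 = \left(-17\right) 10 \cdot 13 = \left(-170\right) 13 = -2210$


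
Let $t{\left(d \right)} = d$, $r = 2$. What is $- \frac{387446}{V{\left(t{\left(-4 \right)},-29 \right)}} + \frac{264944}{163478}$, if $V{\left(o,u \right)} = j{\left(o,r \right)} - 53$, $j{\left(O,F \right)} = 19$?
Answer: $\frac{15836976321}{1389563} \approx 11397.0$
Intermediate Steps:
$V{\left(o,u \right)} = -34$ ($V{\left(o,u \right)} = 19 - 53 = -34$)
$- \frac{387446}{V{\left(t{\left(-4 \right)},-29 \right)}} + \frac{264944}{163478} = - \frac{387446}{-34} + \frac{264944}{163478} = \left(-387446\right) \left(- \frac{1}{34}\right) + 264944 \cdot \frac{1}{163478} = \frac{193723}{17} + \frac{132472}{81739} = \frac{15836976321}{1389563}$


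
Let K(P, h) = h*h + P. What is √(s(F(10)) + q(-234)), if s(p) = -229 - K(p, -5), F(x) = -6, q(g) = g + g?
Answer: 2*I*√179 ≈ 26.758*I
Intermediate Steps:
q(g) = 2*g
K(P, h) = P + h² (K(P, h) = h² + P = P + h²)
s(p) = -254 - p (s(p) = -229 - (p + (-5)²) = -229 - (p + 25) = -229 - (25 + p) = -229 + (-25 - p) = -254 - p)
√(s(F(10)) + q(-234)) = √((-254 - 1*(-6)) + 2*(-234)) = √((-254 + 6) - 468) = √(-248 - 468) = √(-716) = 2*I*√179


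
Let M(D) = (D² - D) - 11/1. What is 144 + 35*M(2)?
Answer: -171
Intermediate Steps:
M(D) = -11 + D² - D (M(D) = (D² - D) - 11*1 = (D² - D) - 11 = -11 + D² - D)
144 + 35*M(2) = 144 + 35*(-11 + 2² - 1*2) = 144 + 35*(-11 + 4 - 2) = 144 + 35*(-9) = 144 - 315 = -171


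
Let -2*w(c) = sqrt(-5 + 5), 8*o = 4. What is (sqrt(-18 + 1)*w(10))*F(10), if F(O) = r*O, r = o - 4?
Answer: 0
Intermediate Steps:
o = 1/2 (o = (1/8)*4 = 1/2 ≈ 0.50000)
r = -7/2 (r = 1/2 - 4 = -7/2 ≈ -3.5000)
w(c) = 0 (w(c) = -sqrt(-5 + 5)/2 = -sqrt(0)/2 = -1/2*0 = 0)
F(O) = -7*O/2
(sqrt(-18 + 1)*w(10))*F(10) = (sqrt(-18 + 1)*0)*(-7/2*10) = (sqrt(-17)*0)*(-35) = ((I*sqrt(17))*0)*(-35) = 0*(-35) = 0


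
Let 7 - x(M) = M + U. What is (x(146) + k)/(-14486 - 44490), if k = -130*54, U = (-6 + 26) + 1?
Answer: 1795/14744 ≈ 0.12174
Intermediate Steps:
U = 21 (U = 20 + 1 = 21)
k = -7020
x(M) = -14 - M (x(M) = 7 - (M + 21) = 7 - (21 + M) = 7 + (-21 - M) = -14 - M)
(x(146) + k)/(-14486 - 44490) = ((-14 - 1*146) - 7020)/(-14486 - 44490) = ((-14 - 146) - 7020)/(-58976) = (-160 - 7020)*(-1/58976) = -7180*(-1/58976) = 1795/14744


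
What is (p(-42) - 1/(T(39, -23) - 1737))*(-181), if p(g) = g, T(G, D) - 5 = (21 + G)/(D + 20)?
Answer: 13318523/1752 ≈ 7601.9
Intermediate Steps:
T(G, D) = 5 + (21 + G)/(20 + D) (T(G, D) = 5 + (21 + G)/(D + 20) = 5 + (21 + G)/(20 + D))
(p(-42) - 1/(T(39, -23) - 1737))*(-181) = (-42 - 1/((121 + 39 + 5*(-23))/(20 - 23) - 1737))*(-181) = (-42 - 1/((121 + 39 - 115)/(-3) - 1737))*(-181) = (-42 - 1/(-⅓*45 - 1737))*(-181) = (-42 - 1/(-15 - 1737))*(-181) = (-42 - 1/(-1752))*(-181) = (-42 - 1*(-1/1752))*(-181) = (-42 + 1/1752)*(-181) = -73583/1752*(-181) = 13318523/1752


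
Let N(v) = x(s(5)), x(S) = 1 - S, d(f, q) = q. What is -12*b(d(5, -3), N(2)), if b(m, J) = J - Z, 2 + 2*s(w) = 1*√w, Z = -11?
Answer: -156 + 6*√5 ≈ -142.58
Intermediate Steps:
s(w) = -1 + √w/2 (s(w) = -1 + (1*√w)/2 = -1 + √w/2)
N(v) = 2 - √5/2 (N(v) = 1 - (-1 + √5/2) = 1 + (1 - √5/2) = 2 - √5/2)
b(m, J) = 11 + J (b(m, J) = J - 1*(-11) = J + 11 = 11 + J)
-12*b(d(5, -3), N(2)) = -12*(11 + (2 - √5/2)) = -12*(13 - √5/2) = -156 + 6*√5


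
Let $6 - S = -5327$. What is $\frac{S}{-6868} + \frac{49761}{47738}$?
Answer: $\frac{43585897}{163932292} \approx 0.26588$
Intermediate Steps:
$S = 5333$ ($S = 6 - -5327 = 6 + 5327 = 5333$)
$\frac{S}{-6868} + \frac{49761}{47738} = \frac{5333}{-6868} + \frac{49761}{47738} = 5333 \left(- \frac{1}{6868}\right) + 49761 \cdot \frac{1}{47738} = - \frac{5333}{6868} + \frac{49761}{47738} = \frac{43585897}{163932292}$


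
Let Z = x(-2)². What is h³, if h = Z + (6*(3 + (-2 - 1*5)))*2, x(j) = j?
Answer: -85184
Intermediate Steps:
Z = 4 (Z = (-2)² = 4)
h = -44 (h = 4 + (6*(3 + (-2 - 1*5)))*2 = 4 + (6*(3 + (-2 - 5)))*2 = 4 + (6*(3 - 7))*2 = 4 + (6*(-4))*2 = 4 - 24*2 = 4 - 48 = -44)
h³ = (-44)³ = -85184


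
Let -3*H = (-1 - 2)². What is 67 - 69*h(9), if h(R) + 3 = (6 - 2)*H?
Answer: 1102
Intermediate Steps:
H = -3 (H = -(-1 - 2)²/3 = -⅓*(-3)² = -⅓*9 = -3)
h(R) = -15 (h(R) = -3 + (6 - 2)*(-3) = -3 + 4*(-3) = -3 - 12 = -15)
67 - 69*h(9) = 67 - 69*(-15) = 67 + 1035 = 1102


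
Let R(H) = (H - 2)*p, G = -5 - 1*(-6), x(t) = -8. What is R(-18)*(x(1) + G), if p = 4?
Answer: 560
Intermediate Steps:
G = 1 (G = -5 + 6 = 1)
R(H) = -8 + 4*H (R(H) = (H - 2)*4 = (-2 + H)*4 = -8 + 4*H)
R(-18)*(x(1) + G) = (-8 + 4*(-18))*(-8 + 1) = (-8 - 72)*(-7) = -80*(-7) = 560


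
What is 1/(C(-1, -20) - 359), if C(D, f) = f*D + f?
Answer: -1/359 ≈ -0.0027855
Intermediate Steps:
C(D, f) = f + D*f (C(D, f) = D*f + f = f + D*f)
1/(C(-1, -20) - 359) = 1/(-20*(1 - 1) - 359) = 1/(-20*0 - 359) = 1/(0 - 359) = 1/(-359) = -1/359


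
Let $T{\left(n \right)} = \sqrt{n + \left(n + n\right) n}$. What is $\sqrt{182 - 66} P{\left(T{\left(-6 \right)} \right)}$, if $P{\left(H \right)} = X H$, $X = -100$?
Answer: $- 200 \sqrt{1914} \approx -8749.9$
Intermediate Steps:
$T{\left(n \right)} = \sqrt{n + 2 n^{2}}$ ($T{\left(n \right)} = \sqrt{n + 2 n n} = \sqrt{n + 2 n^{2}}$)
$P{\left(H \right)} = - 100 H$
$\sqrt{182 - 66} P{\left(T{\left(-6 \right)} \right)} = \sqrt{182 - 66} \left(- 100 \sqrt{- 6 \left(1 + 2 \left(-6\right)\right)}\right) = \sqrt{116} \left(- 100 \sqrt{- 6 \left(1 - 12\right)}\right) = 2 \sqrt{29} \left(- 100 \sqrt{\left(-6\right) \left(-11\right)}\right) = 2 \sqrt{29} \left(- 100 \sqrt{66}\right) = - 200 \sqrt{1914}$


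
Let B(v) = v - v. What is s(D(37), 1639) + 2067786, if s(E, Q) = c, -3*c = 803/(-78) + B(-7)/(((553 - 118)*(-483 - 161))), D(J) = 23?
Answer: 483862727/234 ≈ 2.0678e+6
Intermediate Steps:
B(v) = 0
c = 803/234 (c = -(803/(-78) + 0/(((553 - 118)*(-483 - 161))))/3 = -(803*(-1/78) + 0/((435*(-644))))/3 = -(-803/78 + 0/(-280140))/3 = -(-803/78 + 0*(-1/280140))/3 = -(-803/78 + 0)/3 = -⅓*(-803/78) = 803/234 ≈ 3.4316)
s(E, Q) = 803/234
s(D(37), 1639) + 2067786 = 803/234 + 2067786 = 483862727/234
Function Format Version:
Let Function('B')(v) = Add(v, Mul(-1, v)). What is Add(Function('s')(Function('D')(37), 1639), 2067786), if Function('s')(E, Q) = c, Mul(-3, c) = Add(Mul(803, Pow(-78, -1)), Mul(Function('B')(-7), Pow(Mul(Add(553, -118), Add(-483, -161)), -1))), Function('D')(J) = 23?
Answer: Rational(483862727, 234) ≈ 2.0678e+6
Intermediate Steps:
Function('B')(v) = 0
c = Rational(803, 234) (c = Mul(Rational(-1, 3), Add(Mul(803, Pow(-78, -1)), Mul(0, Pow(Mul(Add(553, -118), Add(-483, -161)), -1)))) = Mul(Rational(-1, 3), Add(Mul(803, Rational(-1, 78)), Mul(0, Pow(Mul(435, -644), -1)))) = Mul(Rational(-1, 3), Add(Rational(-803, 78), Mul(0, Pow(-280140, -1)))) = Mul(Rational(-1, 3), Add(Rational(-803, 78), Mul(0, Rational(-1, 280140)))) = Mul(Rational(-1, 3), Add(Rational(-803, 78), 0)) = Mul(Rational(-1, 3), Rational(-803, 78)) = Rational(803, 234) ≈ 3.4316)
Function('s')(E, Q) = Rational(803, 234)
Add(Function('s')(Function('D')(37), 1639), 2067786) = Add(Rational(803, 234), 2067786) = Rational(483862727, 234)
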